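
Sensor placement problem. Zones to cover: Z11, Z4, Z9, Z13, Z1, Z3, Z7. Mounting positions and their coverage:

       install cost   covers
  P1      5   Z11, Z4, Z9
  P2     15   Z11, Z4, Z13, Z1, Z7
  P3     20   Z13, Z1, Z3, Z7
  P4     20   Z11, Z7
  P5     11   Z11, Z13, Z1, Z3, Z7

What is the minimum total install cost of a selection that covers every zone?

16

P1, P5 cover every zone at install cost 5 + 11 = 16.
Any cover uses at least 2 sensor positions; among all covering selections none totals below 16.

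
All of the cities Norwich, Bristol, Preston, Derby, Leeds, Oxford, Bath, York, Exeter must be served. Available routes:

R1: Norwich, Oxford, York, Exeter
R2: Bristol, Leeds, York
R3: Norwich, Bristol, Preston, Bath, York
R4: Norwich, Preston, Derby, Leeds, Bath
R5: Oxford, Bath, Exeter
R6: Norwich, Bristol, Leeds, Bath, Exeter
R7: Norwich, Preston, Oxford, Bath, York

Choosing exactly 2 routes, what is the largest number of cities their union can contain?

8

Choosing R1, R4 covers {Norwich, Preston, Derby, Leeds, Oxford, Bath, York, Exeter} — 8 cities.
No choice of 2 routes does better; here Bristol is left uncovered.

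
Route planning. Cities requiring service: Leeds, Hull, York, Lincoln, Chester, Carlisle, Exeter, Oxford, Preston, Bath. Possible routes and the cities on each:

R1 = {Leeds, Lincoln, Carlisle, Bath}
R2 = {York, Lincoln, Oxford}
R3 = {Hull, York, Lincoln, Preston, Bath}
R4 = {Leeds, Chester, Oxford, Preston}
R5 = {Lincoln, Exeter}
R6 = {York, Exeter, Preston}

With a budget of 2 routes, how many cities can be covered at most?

Choosing R3, R4 covers {Leeds, Hull, York, Lincoln, Chester, Oxford, Preston, Bath} — 8 cities.
No choice of 2 routes does better; here Carlisle, Exeter are left uncovered.

8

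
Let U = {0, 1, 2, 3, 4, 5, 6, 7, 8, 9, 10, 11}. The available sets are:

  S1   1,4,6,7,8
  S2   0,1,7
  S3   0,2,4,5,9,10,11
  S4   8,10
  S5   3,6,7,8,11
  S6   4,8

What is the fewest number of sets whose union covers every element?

3

S1, S3, S5 together cover {0, 1, 2, 3, 4, 5, 6, 7, 8, 9, 10, 11} — every element.
No 2 of the 6 sets cover everything (all 15 pairs fall short), so 3 is minimum.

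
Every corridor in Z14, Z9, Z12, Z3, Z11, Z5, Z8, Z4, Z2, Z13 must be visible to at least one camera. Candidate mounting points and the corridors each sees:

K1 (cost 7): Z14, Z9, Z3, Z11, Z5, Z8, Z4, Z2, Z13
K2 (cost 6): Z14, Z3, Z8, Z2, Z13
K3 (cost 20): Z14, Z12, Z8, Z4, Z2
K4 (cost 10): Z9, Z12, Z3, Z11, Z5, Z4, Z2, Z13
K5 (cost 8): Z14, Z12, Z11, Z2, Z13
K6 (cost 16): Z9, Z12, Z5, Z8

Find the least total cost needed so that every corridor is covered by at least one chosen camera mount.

K1, K5 cover every corridor at cost 7 + 8 = 15.
Any cover uses at least 2 camera mounts; among all covering selections none totals below 15.

15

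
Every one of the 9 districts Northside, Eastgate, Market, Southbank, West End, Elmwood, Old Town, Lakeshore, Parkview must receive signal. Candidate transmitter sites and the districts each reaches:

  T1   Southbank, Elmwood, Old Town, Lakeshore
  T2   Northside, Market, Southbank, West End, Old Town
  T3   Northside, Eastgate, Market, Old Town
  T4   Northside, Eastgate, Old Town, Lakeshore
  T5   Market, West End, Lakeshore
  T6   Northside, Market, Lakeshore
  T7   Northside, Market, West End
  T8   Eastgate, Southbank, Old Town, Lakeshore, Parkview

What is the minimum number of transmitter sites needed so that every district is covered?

3

T1, T2, T8 together cover {Northside, Eastgate, Market, Southbank, West End, Elmwood, Old Town, Lakeshore, Parkview} — every district.
No 2 of the 8 transmitter sites cover everything (all 28 pairs fall short), so 3 is minimum.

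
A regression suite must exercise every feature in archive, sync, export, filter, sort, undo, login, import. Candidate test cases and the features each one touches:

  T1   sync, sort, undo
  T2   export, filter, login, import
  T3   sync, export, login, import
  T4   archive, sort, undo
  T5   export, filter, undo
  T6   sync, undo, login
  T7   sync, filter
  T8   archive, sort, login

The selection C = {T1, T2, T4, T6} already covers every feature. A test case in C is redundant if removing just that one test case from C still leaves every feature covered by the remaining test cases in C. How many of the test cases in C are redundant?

2

Drop T1: the rest still cover every feature — redundant.
Drop T2: export, filter, import uncovered — not redundant.
Drop T4: archive uncovered — not redundant.
Drop T6: the rest still cover every feature — redundant.
2 redundant: T1, T6.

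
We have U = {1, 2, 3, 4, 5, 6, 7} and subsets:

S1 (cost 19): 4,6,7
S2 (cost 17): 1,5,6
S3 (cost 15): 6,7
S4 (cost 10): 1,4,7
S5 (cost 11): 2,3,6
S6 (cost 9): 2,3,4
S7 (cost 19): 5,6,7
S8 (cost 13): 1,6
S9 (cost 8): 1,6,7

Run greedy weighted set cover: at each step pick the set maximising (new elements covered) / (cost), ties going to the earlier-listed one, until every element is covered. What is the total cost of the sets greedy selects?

Pick 1: S9 adds 3 new (1, 6, 7) at cost 8 (ratio 3/8).
Pick 2: S6 adds 3 new (2, 3, 4) at cost 9 (ratio 3/9).
Pick 3: S2 adds 1 new (5) at cost 17 (ratio 1/17).
Greedy total cost: 8 + 9 + 17 = 34.

34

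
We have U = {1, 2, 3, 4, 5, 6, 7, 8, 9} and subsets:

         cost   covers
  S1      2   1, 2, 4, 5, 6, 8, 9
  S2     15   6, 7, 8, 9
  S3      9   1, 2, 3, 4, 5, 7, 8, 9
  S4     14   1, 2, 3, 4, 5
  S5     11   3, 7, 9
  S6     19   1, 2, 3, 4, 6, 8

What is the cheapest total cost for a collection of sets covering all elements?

11

S1, S3 cover every element at cost 2 + 9 = 11.
Any cover uses at least 2 sets; among all covering selections none totals below 11.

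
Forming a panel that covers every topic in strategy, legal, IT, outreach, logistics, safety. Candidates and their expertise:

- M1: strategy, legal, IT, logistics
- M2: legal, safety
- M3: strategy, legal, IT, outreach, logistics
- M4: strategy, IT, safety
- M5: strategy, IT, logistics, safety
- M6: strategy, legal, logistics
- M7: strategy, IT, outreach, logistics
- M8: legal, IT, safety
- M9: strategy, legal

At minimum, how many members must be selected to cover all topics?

2

M2, M3 together cover {strategy, legal, IT, outreach, logistics, safety} — every topic.
No single member contains all 6 topics, so 2 is optimal.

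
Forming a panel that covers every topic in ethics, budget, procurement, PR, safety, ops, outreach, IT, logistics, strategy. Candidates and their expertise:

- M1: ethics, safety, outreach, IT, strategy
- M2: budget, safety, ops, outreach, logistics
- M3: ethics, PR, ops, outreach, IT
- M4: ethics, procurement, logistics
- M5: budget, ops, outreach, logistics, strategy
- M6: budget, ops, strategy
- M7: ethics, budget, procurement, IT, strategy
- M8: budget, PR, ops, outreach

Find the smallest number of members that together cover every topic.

3

M1, M4, M8 together cover {ethics, budget, procurement, PR, safety, ops, outreach, IT, logistics, strategy} — every topic.
No 2 of the 8 members cover everything (all 28 pairs fall short), so 3 is minimum.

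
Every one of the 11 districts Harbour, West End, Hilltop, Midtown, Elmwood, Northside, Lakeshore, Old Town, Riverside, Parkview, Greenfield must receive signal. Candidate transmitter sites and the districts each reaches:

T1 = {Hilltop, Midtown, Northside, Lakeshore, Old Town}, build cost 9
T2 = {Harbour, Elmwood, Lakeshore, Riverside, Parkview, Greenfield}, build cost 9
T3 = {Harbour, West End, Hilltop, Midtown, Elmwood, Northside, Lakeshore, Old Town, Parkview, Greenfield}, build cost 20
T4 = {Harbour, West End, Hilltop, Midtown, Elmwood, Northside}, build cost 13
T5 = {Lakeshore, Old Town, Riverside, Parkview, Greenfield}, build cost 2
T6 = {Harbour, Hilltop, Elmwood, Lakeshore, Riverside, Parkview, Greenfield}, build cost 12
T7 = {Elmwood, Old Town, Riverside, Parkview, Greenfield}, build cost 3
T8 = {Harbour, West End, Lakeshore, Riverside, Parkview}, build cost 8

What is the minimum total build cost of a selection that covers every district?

T4, T5 cover every district at build cost 13 + 2 = 15.
Any cover uses at least 2 transmitter sites; among all covering selections none totals below 15.

15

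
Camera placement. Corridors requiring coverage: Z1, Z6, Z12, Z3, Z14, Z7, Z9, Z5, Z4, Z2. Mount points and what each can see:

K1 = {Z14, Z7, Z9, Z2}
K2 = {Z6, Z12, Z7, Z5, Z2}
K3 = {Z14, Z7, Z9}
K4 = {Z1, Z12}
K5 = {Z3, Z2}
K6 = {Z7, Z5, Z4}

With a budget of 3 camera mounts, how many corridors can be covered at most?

8

Choosing K1, K2, K4 covers {Z1, Z6, Z12, Z14, Z7, Z9, Z5, Z2} — 8 corridors.
No choice of 3 camera mounts does better; here Z3, Z4 are left uncovered.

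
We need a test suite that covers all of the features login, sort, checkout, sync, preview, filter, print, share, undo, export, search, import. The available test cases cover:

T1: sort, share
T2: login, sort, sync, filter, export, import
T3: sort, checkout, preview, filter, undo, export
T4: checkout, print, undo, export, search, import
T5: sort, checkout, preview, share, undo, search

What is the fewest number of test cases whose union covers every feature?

3

T2, T4, T5 together cover {login, sort, checkout, sync, preview, filter, print, share, undo, export, search, import} — every feature.
No 2 of the 5 test cases cover everything (all 10 pairs fall short), so 3 is minimum.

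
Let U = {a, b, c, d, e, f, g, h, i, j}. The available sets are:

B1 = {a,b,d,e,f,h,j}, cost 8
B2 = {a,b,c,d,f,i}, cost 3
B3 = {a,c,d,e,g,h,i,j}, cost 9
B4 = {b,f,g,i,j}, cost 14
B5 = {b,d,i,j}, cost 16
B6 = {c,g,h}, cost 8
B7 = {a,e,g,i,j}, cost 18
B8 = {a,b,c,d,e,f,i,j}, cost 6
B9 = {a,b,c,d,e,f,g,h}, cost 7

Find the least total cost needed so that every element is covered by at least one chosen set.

12

B2, B3 cover every element at cost 3 + 9 = 12.
Any cover uses at least 2 sets; among all covering selections none totals below 12.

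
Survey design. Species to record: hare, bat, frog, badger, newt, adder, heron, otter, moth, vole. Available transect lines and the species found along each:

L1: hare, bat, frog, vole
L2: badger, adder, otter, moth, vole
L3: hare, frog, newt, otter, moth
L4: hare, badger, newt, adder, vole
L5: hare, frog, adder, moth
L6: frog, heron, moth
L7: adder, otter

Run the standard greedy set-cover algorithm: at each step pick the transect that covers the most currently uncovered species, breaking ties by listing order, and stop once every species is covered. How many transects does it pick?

4

Pick 1: L2 covers 5 new species (badger, adder, otter, moth, vole).
Pick 2: L1 covers 3 new species (hare, bat, frog).
Pick 3: L3 covers 1 new species (newt).
Pick 4: L6 covers 1 new species (heron).
Greedy uses 4 transects.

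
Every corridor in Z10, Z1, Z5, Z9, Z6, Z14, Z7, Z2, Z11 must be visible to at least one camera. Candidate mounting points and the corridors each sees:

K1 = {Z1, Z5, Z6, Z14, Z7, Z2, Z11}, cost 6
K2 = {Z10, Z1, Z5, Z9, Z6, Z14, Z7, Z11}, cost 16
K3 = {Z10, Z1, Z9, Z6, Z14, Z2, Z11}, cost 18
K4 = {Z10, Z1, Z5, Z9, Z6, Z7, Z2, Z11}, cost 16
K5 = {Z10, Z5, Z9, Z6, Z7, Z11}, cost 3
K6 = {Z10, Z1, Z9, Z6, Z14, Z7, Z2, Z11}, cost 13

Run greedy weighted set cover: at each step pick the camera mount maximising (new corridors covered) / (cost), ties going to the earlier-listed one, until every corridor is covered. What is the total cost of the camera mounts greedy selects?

9

Pick 1: K5 adds 6 new (Z10, Z5, Z9, Z6, Z7, Z11) at cost 3 (ratio 6/3).
Pick 2: K1 adds 3 new (Z1, Z14, Z2) at cost 6 (ratio 3/6).
Greedy total cost: 3 + 6 = 9.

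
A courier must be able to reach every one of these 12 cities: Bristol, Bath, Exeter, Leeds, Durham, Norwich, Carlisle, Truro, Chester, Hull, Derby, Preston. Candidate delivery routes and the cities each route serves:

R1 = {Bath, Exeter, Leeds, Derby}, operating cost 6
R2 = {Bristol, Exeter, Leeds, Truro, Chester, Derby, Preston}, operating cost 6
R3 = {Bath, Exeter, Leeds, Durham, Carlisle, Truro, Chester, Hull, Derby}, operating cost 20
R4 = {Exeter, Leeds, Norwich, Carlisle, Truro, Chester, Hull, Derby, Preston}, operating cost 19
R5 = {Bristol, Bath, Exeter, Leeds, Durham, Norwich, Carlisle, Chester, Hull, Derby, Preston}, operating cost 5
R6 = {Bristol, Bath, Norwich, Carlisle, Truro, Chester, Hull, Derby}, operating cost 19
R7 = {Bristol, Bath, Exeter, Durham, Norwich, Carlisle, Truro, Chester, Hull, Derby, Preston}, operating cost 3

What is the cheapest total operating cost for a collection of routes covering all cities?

8

R5, R7 cover every city at operating cost 5 + 3 = 8.
Any cover uses at least 2 routes; among all covering selections none totals below 8.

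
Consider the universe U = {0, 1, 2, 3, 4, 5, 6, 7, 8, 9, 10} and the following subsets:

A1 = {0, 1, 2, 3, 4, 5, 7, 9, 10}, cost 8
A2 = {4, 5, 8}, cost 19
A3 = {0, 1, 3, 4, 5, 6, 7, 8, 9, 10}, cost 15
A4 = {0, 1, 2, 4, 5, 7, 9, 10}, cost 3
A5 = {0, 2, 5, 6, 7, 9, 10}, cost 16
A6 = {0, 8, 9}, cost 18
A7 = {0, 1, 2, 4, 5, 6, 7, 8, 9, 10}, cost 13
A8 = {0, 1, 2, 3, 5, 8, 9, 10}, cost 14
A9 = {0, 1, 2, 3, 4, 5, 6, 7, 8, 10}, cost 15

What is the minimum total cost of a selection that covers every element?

A3, A4 cover every element at cost 15 + 3 = 18.
Any cover uses at least 2 sets; among all covering selections none totals below 18.

18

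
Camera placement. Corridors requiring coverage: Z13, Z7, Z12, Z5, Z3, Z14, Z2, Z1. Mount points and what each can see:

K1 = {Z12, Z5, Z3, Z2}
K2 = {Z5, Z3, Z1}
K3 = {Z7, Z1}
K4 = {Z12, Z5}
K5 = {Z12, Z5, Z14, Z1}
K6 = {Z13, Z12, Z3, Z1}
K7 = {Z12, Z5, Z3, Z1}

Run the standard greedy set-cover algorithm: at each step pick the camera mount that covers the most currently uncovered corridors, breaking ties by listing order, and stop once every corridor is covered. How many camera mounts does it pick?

Pick 1: K1 covers 4 new corridors (Z12, Z5, Z3, Z2).
Pick 2: K3 covers 2 new corridors (Z7, Z1).
Pick 3: K5 covers 1 new corridors (Z14).
Pick 4: K6 covers 1 new corridors (Z13).
Greedy uses 4 camera mounts.

4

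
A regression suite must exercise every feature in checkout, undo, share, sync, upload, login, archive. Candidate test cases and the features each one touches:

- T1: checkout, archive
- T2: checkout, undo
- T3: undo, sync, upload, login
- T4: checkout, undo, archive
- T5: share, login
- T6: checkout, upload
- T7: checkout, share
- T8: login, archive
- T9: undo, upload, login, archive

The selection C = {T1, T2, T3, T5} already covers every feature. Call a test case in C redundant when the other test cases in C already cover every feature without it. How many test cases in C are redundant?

Drop T1: archive uncovered — not redundant.
Drop T2: the rest still cover every feature — redundant.
Drop T3: sync, upload uncovered — not redundant.
Drop T5: share uncovered — not redundant.
1 redundant: T2.

1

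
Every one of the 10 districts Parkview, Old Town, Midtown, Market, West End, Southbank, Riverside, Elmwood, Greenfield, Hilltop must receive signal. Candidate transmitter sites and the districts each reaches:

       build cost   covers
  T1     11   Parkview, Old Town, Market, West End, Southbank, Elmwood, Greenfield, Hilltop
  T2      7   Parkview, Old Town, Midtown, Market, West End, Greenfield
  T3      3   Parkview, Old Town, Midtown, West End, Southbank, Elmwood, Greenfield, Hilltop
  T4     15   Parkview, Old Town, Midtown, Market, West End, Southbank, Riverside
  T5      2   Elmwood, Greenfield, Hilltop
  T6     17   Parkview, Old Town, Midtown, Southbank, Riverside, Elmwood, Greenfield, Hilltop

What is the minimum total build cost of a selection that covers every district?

17

T4, T5 cover every district at build cost 15 + 2 = 17.
Any cover uses at least 2 transmitter sites; among all covering selections none totals below 17.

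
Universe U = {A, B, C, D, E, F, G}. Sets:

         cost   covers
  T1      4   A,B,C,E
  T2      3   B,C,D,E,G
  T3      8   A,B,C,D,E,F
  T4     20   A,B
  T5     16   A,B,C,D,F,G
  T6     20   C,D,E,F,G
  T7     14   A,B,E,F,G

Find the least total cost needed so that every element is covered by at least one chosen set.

T2, T3 cover every element at cost 3 + 8 = 11.
Any cover uses at least 2 sets; among all covering selections none totals below 11.

11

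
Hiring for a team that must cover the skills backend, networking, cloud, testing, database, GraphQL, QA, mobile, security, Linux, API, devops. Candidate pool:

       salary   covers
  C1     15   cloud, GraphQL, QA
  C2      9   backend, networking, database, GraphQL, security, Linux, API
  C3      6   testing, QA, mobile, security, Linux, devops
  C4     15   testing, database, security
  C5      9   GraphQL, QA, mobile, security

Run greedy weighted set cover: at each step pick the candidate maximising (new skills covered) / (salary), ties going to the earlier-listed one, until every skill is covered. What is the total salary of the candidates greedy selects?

30

Pick 1: C3 adds 6 new (testing, QA, mobile, security, Linux, devops) at salary 6 (ratio 6/6).
Pick 2: C2 adds 5 new (backend, networking, database, GraphQL, API) at salary 9 (ratio 5/9).
Pick 3: C1 adds 1 new (cloud) at salary 15 (ratio 1/15).
Greedy total salary: 6 + 9 + 15 = 30.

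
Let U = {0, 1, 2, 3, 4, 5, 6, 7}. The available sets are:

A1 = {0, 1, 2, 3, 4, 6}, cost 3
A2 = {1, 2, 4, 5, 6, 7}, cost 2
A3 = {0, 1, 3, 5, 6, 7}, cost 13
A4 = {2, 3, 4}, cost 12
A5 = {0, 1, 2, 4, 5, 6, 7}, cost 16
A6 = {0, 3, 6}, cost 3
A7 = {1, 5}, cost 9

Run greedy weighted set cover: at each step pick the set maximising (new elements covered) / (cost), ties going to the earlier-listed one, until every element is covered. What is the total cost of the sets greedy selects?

Pick 1: A2 adds 6 new (1, 2, 4, 5, 6, 7) at cost 2 (ratio 6/2).
Pick 2: A1 adds 2 new (0, 3) at cost 3 (ratio 2/3).
Greedy total cost: 2 + 3 = 5.

5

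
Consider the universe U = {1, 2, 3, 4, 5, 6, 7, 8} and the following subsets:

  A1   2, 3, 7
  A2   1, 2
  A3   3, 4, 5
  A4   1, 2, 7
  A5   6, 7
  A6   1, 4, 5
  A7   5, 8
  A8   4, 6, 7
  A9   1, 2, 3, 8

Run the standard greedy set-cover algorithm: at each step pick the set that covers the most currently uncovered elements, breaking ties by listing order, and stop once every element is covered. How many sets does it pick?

3

Pick 1: A9 covers 4 new elements (1, 2, 3, 8).
Pick 2: A8 covers 3 new elements (4, 6, 7).
Pick 3: A3 covers 1 new elements (5).
Greedy uses 3 sets.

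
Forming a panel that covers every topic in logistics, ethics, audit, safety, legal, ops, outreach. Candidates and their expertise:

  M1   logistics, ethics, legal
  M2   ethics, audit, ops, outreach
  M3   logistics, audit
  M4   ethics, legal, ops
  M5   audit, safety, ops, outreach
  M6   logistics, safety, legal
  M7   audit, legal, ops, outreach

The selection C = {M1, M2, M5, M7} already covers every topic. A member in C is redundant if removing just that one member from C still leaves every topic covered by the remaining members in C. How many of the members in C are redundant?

2

Drop M1: logistics uncovered — not redundant.
Drop M2: the rest still cover every topic — redundant.
Drop M5: safety uncovered — not redundant.
Drop M7: the rest still cover every topic — redundant.
2 redundant: M2, M7.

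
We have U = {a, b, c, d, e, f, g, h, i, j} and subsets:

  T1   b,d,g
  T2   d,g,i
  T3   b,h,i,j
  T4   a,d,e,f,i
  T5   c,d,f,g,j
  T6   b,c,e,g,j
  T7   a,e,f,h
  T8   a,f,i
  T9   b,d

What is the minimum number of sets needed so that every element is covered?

T2, T6, T7 together cover {a, b, c, d, e, f, g, h, i, j} — every element.
No 2 of the 9 sets cover everything (all 36 pairs fall short), so 3 is minimum.

3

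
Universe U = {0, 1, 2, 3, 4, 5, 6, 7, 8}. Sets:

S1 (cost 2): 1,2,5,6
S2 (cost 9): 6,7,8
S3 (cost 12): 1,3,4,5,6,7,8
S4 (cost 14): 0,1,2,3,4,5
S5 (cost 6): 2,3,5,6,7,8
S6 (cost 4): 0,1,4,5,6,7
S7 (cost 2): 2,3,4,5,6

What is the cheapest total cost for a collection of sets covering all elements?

S5, S6 cover every element at cost 6 + 4 = 10.
Any cover uses at least 2 sets; among all covering selections none totals below 10.
Greedy by coverage-per-cost would pick S7, S6, S5 for 12 — worse than the optimum 10.

10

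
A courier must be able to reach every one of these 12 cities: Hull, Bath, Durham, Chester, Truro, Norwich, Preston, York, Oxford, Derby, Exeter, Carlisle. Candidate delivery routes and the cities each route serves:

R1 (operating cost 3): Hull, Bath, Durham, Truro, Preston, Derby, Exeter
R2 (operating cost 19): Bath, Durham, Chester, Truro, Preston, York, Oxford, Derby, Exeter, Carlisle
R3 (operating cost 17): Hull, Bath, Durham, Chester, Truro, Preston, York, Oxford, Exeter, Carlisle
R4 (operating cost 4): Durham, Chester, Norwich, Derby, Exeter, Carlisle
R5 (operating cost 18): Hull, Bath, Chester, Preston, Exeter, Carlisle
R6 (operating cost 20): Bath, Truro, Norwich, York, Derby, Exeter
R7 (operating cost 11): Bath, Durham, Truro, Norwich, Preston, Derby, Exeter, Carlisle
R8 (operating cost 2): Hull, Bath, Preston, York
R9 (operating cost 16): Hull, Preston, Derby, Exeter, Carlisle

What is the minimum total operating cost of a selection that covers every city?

R3, R4 cover every city at operating cost 17 + 4 = 21.
Any cover uses at least 2 routes; among all covering selections none totals below 21.
Greedy by coverage-per-operating cost would pick R1, R4, R8, R3 for 26 — worse than the optimum 21.

21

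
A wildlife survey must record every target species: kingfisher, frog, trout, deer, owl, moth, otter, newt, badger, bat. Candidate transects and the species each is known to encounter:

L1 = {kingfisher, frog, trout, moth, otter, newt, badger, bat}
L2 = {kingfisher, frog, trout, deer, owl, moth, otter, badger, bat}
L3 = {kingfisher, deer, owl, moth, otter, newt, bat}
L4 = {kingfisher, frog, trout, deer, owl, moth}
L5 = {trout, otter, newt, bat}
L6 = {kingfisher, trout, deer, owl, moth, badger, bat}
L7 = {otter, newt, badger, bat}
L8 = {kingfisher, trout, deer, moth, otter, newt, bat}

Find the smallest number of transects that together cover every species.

2

L1, L2 together cover {kingfisher, frog, trout, deer, owl, moth, otter, newt, badger, bat} — every species.
No single transect contains all 10 species, so 2 is optimal.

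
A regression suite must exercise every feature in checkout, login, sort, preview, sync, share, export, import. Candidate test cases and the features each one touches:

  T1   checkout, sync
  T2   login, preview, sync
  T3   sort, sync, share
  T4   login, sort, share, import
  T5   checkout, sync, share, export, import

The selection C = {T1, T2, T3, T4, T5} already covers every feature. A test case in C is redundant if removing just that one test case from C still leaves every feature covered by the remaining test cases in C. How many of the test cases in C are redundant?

3

Drop T1: the rest still cover every feature — redundant.
Drop T2: preview uncovered — not redundant.
Drop T3: the rest still cover every feature — redundant.
Drop T4: the rest still cover every feature — redundant.
Drop T5: export uncovered — not redundant.
3 redundant: T1, T3, T4.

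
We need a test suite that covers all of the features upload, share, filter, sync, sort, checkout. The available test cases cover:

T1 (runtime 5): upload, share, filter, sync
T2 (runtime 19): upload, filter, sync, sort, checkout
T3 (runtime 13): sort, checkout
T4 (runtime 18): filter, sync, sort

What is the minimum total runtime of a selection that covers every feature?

T1, T3 cover every feature at runtime 5 + 13 = 18.
Any cover uses at least 2 test cases; among all covering selections none totals below 18.

18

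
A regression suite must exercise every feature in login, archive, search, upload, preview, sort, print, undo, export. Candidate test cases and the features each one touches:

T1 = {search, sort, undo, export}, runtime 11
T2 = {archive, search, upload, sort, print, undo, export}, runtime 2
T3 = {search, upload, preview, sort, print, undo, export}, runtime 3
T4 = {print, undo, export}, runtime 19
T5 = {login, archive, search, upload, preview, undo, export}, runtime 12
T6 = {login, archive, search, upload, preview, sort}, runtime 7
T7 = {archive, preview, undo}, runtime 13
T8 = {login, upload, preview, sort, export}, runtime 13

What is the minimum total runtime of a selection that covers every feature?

T2, T6 cover every feature at runtime 2 + 7 = 9.
Any cover uses at least 2 test cases; among all covering selections none totals below 9.
Greedy by coverage-per-runtime would pick T2, T3, T6 for 12 — worse than the optimum 9.

9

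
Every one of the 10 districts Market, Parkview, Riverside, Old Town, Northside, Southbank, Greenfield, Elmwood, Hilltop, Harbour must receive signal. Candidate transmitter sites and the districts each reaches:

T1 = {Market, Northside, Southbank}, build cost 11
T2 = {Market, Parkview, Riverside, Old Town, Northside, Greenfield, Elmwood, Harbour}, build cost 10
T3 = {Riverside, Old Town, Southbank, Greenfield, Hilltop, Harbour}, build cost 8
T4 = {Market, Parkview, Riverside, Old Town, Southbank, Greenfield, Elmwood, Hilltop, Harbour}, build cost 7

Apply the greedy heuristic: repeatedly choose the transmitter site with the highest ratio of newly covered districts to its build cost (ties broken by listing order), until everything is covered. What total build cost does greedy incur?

Pick 1: T4 adds 9 new (Market, Parkview, Riverside, Old Town, Southbank, Greenfield, Elmwood, Hilltop, Harbour) at build cost 7 (ratio 9/7).
Pick 2: T2 adds 1 new (Northside) at build cost 10 (ratio 1/10).
Greedy total build cost: 7 + 10 = 17.

17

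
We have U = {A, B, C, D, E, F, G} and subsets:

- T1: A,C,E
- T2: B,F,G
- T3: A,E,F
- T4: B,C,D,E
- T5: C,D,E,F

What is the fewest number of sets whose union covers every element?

T1, T2, T4 together cover {A, B, C, D, E, F, G} — every element.
No 2 of the 5 sets cover everything (all 10 pairs fall short), so 3 is minimum.

3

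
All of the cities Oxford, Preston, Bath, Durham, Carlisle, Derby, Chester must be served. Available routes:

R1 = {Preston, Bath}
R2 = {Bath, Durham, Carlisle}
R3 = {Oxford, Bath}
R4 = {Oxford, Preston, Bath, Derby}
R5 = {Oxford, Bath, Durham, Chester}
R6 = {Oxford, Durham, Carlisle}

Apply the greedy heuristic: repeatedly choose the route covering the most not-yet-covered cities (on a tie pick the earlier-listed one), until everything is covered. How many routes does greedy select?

Pick 1: R4 covers 4 new cities (Oxford, Preston, Bath, Derby).
Pick 2: R2 covers 2 new cities (Durham, Carlisle).
Pick 3: R5 covers 1 new cities (Chester).
Greedy uses 3 routes.

3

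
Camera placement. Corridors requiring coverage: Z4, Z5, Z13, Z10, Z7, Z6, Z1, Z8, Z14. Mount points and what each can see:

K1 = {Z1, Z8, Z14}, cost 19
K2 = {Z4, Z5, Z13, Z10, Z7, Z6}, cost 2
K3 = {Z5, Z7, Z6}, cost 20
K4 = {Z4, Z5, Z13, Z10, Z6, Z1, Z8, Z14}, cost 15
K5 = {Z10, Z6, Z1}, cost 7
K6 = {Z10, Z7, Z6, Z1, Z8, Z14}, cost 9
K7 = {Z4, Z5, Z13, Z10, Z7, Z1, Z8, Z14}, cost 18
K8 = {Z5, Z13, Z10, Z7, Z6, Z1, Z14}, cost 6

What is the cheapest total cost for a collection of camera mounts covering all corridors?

K2, K6 cover every corridor at cost 2 + 9 = 11.
Any cover uses at least 2 camera mounts; among all covering selections none totals below 11.

11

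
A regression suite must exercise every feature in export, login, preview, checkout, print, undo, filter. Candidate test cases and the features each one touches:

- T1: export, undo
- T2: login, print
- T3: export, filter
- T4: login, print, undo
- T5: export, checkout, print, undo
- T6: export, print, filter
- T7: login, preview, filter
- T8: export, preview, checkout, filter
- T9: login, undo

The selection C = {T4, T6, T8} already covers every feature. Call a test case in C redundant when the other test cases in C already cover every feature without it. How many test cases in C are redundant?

1

Drop T4: login, undo uncovered — not redundant.
Drop T6: the rest still cover every feature — redundant.
Drop T8: preview, checkout uncovered — not redundant.
1 redundant: T6.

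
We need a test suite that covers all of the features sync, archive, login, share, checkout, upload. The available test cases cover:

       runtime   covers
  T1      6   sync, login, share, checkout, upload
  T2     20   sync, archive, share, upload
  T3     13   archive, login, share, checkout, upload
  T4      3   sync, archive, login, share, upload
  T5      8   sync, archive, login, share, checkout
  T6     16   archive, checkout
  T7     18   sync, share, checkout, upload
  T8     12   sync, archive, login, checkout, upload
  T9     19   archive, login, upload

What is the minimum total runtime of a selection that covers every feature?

T1, T4 cover every feature at runtime 6 + 3 = 9.
Any cover uses at least 2 test cases; among all covering selections none totals below 9.

9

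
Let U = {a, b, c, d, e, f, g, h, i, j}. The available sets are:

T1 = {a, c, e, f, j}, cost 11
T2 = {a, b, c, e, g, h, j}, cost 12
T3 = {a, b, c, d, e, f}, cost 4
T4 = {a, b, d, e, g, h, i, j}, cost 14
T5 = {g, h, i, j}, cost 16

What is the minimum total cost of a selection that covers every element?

18

T3, T4 cover every element at cost 4 + 14 = 18.
Any cover uses at least 2 sets; among all covering selections none totals below 18.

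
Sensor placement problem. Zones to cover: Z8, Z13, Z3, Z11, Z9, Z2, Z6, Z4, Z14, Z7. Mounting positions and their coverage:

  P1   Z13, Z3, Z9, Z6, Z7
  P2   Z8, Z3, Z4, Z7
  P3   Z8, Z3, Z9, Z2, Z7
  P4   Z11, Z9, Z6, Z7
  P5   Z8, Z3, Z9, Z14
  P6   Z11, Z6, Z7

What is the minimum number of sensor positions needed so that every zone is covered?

5

P1, P2, P3, P4, P5 together cover {Z8, Z13, Z3, Z11, Z9, Z2, Z6, Z4, Z14, Z7} — every zone.
No 4 of the 6 sensor positions cover everything (all 15 size-4 selections fall short), so 5 is minimum.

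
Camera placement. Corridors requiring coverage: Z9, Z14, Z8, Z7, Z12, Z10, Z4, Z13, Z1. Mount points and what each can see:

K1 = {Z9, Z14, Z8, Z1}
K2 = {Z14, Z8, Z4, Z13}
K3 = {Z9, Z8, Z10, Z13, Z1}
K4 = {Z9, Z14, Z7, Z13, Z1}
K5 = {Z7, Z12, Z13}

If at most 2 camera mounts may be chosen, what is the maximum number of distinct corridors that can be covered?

7

Choosing K1, K5 covers {Z9, Z14, Z8, Z7, Z12, Z13, Z1} — 7 corridors.
No choice of 2 camera mounts does better; here Z10, Z4 are left uncovered.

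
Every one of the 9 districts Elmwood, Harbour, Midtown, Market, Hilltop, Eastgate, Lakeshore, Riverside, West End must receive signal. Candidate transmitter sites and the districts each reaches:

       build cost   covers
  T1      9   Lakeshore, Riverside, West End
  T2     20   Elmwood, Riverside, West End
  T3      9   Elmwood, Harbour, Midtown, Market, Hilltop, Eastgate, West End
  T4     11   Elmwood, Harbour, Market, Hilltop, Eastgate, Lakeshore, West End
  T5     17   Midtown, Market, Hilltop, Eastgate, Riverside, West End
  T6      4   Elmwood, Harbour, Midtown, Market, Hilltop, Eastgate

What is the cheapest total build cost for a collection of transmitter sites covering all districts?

T1, T6 cover every district at build cost 9 + 4 = 13.
Any cover uses at least 2 transmitter sites; among all covering selections none totals below 13.

13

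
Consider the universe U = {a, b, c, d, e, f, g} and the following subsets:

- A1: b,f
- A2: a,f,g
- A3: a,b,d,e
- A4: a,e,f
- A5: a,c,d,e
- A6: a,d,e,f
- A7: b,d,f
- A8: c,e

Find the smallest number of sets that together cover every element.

3

A1, A2, A5 together cover {a, b, c, d, e, f, g} — every element.
No 2 of the 8 sets cover everything (all 28 pairs fall short), so 3 is minimum.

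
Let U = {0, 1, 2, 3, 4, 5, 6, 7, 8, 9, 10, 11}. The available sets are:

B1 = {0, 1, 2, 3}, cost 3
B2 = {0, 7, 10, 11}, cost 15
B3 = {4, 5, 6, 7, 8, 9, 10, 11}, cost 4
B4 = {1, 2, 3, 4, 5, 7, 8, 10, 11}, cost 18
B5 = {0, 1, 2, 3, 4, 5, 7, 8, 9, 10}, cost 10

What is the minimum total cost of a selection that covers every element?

7

B1, B3 cover every element at cost 3 + 4 = 7.
Any cover uses at least 2 sets; among all covering selections none totals below 7.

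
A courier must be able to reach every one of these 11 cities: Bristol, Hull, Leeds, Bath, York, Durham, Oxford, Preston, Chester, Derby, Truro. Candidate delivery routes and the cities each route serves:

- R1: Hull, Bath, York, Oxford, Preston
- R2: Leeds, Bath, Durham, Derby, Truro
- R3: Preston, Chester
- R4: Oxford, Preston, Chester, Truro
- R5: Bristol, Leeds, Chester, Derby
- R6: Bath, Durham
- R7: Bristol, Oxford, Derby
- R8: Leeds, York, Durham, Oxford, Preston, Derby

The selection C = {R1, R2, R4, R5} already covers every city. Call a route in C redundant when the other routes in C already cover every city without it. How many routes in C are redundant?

Drop R1: Hull, York uncovered — not redundant.
Drop R2: Durham uncovered — not redundant.
Drop R4: the rest still cover every city — redundant.
Drop R5: Bristol uncovered — not redundant.
1 redundant: R4.

1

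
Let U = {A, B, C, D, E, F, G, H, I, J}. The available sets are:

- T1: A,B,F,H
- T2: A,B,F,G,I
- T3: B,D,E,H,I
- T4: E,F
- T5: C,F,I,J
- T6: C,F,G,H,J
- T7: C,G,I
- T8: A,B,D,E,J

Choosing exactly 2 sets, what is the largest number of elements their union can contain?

Choosing T3, T6 covers {B, C, D, E, F, G, H, I, J} — 9 elements.
No choice of 2 sets does better; here A is left uncovered.

9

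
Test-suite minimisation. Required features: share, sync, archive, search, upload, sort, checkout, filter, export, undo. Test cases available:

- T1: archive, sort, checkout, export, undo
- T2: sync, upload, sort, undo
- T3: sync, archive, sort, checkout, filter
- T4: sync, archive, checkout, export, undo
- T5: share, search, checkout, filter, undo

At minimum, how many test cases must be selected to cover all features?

T1, T2, T5 together cover {share, sync, archive, search, upload, sort, checkout, filter, export, undo} — every feature.
No 2 of the 5 test cases cover everything (all 10 pairs fall short), so 3 is minimum.

3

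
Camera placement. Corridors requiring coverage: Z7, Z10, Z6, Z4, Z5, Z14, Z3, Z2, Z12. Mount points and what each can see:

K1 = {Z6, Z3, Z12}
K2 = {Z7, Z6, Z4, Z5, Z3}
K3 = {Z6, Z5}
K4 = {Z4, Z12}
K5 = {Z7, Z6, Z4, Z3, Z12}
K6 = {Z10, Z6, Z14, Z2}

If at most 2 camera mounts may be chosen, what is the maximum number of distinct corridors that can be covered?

8

Choosing K2, K6 covers {Z7, Z10, Z6, Z4, Z5, Z14, Z3, Z2} — 8 corridors.
No choice of 2 camera mounts does better; here Z12 is left uncovered.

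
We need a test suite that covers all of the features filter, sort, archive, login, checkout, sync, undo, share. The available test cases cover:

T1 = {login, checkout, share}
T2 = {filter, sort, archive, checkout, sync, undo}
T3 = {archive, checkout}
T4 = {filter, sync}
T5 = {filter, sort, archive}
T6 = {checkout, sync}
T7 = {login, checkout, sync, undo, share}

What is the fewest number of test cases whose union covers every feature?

2

T1, T2 together cover {filter, sort, archive, login, checkout, sync, undo, share} — every feature.
No single test case contains all 8 features, so 2 is optimal.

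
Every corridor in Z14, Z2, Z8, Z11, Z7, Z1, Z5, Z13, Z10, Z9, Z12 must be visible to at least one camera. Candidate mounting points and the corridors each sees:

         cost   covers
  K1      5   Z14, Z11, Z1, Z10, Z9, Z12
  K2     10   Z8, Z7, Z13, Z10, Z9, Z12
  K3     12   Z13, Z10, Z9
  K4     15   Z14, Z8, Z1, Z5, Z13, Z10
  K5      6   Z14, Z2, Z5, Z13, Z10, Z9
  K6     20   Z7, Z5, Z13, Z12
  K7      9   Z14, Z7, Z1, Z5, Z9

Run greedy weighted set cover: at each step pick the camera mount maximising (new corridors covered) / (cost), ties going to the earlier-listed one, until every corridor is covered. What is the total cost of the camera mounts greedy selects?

21

Pick 1: K1 adds 6 new (Z14, Z11, Z1, Z10, Z9, Z12) at cost 5 (ratio 6/5).
Pick 2: K5 adds 3 new (Z2, Z5, Z13) at cost 6 (ratio 3/6).
Pick 3: K2 adds 2 new (Z8, Z7) at cost 10 (ratio 2/10).
Greedy total cost: 5 + 6 + 10 = 21.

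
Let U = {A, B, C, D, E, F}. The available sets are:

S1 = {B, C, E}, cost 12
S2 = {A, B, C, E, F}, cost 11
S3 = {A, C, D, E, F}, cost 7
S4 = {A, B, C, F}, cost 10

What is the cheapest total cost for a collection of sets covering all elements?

17

S3, S4 cover every element at cost 7 + 10 = 17.
Any cover uses at least 2 sets; among all covering selections none totals below 17.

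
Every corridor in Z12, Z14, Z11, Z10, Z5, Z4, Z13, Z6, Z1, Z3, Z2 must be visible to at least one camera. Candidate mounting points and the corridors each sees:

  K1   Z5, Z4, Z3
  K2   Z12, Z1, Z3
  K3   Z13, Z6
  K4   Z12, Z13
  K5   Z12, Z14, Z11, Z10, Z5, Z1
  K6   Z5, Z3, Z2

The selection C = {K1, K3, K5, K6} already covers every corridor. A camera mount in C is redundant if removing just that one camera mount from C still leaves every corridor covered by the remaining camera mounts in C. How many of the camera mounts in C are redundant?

Drop K1: Z4 uncovered — not redundant.
Drop K3: Z13, Z6 uncovered — not redundant.
Drop K5: Z12, Z14, Z11, Z10, … uncovered — not redundant.
Drop K6: Z2 uncovered — not redundant.
None of the camera mounts in C is redundant.

0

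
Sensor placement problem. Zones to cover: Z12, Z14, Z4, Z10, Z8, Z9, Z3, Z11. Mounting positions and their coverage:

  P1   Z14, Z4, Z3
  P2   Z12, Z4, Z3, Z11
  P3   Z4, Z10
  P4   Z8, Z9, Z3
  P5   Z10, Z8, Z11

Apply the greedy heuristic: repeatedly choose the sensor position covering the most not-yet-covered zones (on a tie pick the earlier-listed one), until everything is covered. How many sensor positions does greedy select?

Pick 1: P2 covers 4 new zones (Z12, Z4, Z3, Z11).
Pick 2: P4 covers 2 new zones (Z8, Z9).
Pick 3: P1 covers 1 new zones (Z14).
Pick 4: P3 covers 1 new zones (Z10).
Greedy uses 4 sensor positions.

4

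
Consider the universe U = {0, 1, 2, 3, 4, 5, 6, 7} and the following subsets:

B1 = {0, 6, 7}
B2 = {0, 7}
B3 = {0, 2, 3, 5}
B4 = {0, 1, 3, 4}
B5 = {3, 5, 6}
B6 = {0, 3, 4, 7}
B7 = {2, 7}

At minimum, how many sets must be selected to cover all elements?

3

B1, B3, B4 together cover {0, 1, 2, 3, 4, 5, 6, 7} — every element.
No 2 of the 7 sets cover everything (all 21 pairs fall short), so 3 is minimum.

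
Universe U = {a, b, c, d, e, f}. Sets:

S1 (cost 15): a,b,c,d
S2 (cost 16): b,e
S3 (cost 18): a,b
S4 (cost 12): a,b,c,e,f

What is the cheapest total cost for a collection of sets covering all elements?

S1, S4 cover every element at cost 15 + 12 = 27.
Any cover uses at least 2 sets; among all covering selections none totals below 27.

27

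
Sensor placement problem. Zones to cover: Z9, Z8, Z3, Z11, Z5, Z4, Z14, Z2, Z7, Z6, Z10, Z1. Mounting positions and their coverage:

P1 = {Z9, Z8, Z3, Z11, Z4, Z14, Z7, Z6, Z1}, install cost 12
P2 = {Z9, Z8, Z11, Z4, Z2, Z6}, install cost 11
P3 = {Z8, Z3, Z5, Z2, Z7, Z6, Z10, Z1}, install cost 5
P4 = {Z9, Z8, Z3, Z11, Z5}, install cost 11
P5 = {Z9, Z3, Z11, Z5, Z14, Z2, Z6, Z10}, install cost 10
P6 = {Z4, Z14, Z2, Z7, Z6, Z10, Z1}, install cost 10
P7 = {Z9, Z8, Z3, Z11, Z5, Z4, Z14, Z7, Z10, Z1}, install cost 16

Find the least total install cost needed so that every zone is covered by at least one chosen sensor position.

P1, P3 cover every zone at install cost 12 + 5 = 17.
Any cover uses at least 2 sensor positions; among all covering selections none totals below 17.

17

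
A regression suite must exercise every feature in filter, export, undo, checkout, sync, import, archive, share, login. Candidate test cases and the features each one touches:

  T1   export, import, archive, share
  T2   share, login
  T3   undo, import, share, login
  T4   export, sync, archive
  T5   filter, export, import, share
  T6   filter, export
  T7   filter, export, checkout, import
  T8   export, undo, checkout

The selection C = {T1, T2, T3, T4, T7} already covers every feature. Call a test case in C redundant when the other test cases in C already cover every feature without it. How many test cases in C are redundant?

Drop T1: the rest still cover every feature — redundant.
Drop T2: the rest still cover every feature — redundant.
Drop T3: undo uncovered — not redundant.
Drop T4: sync uncovered — not redundant.
Drop T7: filter, checkout uncovered — not redundant.
2 redundant: T1, T2.

2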